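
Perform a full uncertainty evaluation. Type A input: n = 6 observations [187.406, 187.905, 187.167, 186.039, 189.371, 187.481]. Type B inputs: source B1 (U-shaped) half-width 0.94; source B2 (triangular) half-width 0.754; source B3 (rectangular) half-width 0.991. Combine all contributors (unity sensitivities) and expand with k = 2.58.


mean = (187.406 + 187.905 + 187.167 + 186.039 + 189.371 + 187.481) / 6 = 187.5615
s = sqrt(sum((x - mean)^2)/(n-1)) = 1.0859631
u_A = s / sqrt(n) = 1.0859631 / sqrt(6) = 0.44334258
u_B1 = 0.94 / sqrt(2) = 0.66468037
u_B2 = 0.754 / sqrt(6) = 0.30781921
u_B3 = 0.991 / sqrt(3) = 0.57215412
uc = sqrt(0.44334258^2 + 0.66468037^2 + 0.30781921^2 + 0.57215412^2) = 1.0297891
U = k * uc = 2.58 * 1.0297891
U = 2.6569

2.6569


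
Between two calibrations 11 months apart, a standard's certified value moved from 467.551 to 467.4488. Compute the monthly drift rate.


rate = (v2 - v1) / months
= (467.4488 - 467.551) / 11
= -0.1022 / 11
= -0.0093

-0.0093


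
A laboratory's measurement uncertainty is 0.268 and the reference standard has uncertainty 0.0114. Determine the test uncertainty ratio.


TUR = u_lab / u_ref
= 0.268 / 0.0114
= 23.5088

23.5088


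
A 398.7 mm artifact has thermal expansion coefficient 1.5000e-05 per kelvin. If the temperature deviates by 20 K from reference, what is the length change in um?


dL = L * alpha * dT
= 398.7 * 1.5000e-05 * 20
= 0.1196100 mm
dL_um = 0.1196100 * 1000 = 119.6100 um

119.6100


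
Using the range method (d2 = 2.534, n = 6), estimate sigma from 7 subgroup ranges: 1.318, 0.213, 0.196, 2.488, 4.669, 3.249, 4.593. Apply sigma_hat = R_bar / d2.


R_bar = (1.318 + 0.213 + 0.196 + 2.488 + 4.669 + 3.249 + 4.593) / 7
R_bar = 16.726 / 7 = 2.3894286
sigma_hat = R_bar / d2 = 2.3894286 / 2.534 = 0.9429

0.9429


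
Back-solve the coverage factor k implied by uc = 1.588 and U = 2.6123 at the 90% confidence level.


k = U / uc
k = 2.6123 / 1.588
k = 1.645

1.645


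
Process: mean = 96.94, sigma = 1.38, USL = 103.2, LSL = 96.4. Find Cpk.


Cpu = (USL - mean) / (3*sigma) = (103.2 - 96.94) / (3*1.38) = 1.5121
Cpl = (mean - LSL) / (3*sigma) = (96.94 - 96.4) / (3*1.38) = 0.1304
Cpk = min(Cpu, Cpl) = 0.1304

0.1304


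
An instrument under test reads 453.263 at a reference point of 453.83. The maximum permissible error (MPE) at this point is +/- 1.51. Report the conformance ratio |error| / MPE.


e = indication - reference = 453.263 - 453.83 = -0.5670
|e| = 0.5670
ratio = |e| / MPE = 0.5670 / 1.51
ratio = 0.3755

0.3755


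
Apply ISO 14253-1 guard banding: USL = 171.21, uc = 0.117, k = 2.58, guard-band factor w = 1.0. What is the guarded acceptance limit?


U = k * uc = 2.58 * 0.117 = 0.30186
guard band g = w * U = 1.0 * 0.30186 = 0.30186
AL = USL - g = 171.21 - 0.30186
AL = 170.9081

170.9081


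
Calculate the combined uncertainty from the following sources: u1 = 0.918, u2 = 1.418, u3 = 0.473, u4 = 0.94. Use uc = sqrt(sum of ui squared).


uc = sqrt(0.918^2 + 1.418^2 + 0.473^2 + 0.94^2)
uc = sqrt(3.960777)
uc = 1.9902

1.9902


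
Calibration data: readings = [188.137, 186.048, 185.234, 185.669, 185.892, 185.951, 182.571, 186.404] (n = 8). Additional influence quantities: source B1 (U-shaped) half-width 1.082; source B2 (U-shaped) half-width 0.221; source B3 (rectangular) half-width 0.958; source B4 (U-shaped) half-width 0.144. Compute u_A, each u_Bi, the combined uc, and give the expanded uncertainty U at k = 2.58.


mean = (188.137 + 186.048 + 185.234 + 185.669 + 185.892 + 185.951 + 182.571 + 186.404) / 8 = 185.73825
s = sqrt(sum((x - mean)^2)/(n-1)) = 1.5423825
u_A = s / sqrt(n) = 1.5423825 / sqrt(8) = 0.54531456
u_B1 = 1.082 / sqrt(2) = 0.76508954
u_B2 = 0.221 / sqrt(2) = 0.1562706
u_B3 = 0.958 / sqrt(3) = 0.55310156
u_B4 = 0.144 / sqrt(2) = 0.10182338
uc = sqrt(0.54531456^2 + 0.76508954^2 + 0.1562706^2 + 0.55310156^2 + 0.10182338^2) = 1.1060921
U = k * uc = 2.58 * 1.1060921
U = 2.8537

2.8537


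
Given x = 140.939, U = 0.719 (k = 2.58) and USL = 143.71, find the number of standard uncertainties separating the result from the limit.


u = U / k = 0.719 / 2.58 = 0.27868217
margin = |USL - x| = |143.71 - 140.939| = 2.771
z = margin / u = 2.771 / 0.27868217
z = 9.9432

9.9432


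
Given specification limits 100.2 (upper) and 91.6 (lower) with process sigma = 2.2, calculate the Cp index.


Cp = (USL - LSL) / (6 * sigma)
= (100.2 - 91.6) / (6 * 2.2)
= 8.6000 / 13.2000
= 0.6515

0.6515


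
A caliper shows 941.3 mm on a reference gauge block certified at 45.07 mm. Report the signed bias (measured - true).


Systematic error = measured - true
= 941.3 - 45.07
= 896.2300

896.2300


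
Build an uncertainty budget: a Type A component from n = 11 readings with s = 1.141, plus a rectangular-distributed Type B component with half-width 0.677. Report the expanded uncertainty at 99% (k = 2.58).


u_A = s / sqrt(n) = 1.141 / sqrt(11) = 0.34402444
u_B = half_width / sqrt(3) = 0.677 / sqrt(3) = 0.39086613
uc = sqrt(u_A^2 + u_B^2) = sqrt(0.34402444^2 + 0.39086613^2) = 0.52070063
U = k * uc = 2.58 * 0.52070063
U = 1.3434

1.3434


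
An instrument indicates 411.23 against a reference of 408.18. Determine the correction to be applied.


Correction = standard - reading
= 408.18 - 411.23
= -3.0500

-3.0500


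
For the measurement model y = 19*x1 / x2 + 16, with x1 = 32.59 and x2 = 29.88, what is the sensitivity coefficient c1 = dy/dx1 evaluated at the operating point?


y = 19*x1 / x2 + 16
dy/dx1 = 19/x2
Evaluate at x2 = 29.88: c1 = 19 / 29.88
c1 = 0.6359

0.6359


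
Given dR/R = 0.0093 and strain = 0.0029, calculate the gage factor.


GF = (dR/R) / epsilon
= 0.0093 / 0.0029
= 3.2069

3.2069


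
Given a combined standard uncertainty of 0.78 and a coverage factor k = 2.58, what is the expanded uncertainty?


U = k * uc
U = 2.58 * 0.78
U = 2.0124

2.0124


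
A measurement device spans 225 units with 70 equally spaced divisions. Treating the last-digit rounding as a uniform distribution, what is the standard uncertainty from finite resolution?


resolution = range / divisions
resolution = 225 / 70 = 3.2142857
u_res = resolution / (2*sqrt(3))
u_res = 3.2142857 / 3.4641016
u_res = 0.9279

0.9279


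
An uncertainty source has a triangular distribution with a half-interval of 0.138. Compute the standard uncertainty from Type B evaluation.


u_B = half_width / sqrt(6)
u_B = 0.138 / 2.4494897
u_B = 0.0563

0.0563


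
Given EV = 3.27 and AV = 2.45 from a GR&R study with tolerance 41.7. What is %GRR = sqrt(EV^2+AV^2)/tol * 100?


GRR = sqrt(EV^2 + AV^2) = sqrt(3.27^2 + 2.45^2) = 4.0860005
%GRR = GRR / tol * 100 = 4.0860005 / 41.7 * 100
%GRR = 9.7986

9.7986


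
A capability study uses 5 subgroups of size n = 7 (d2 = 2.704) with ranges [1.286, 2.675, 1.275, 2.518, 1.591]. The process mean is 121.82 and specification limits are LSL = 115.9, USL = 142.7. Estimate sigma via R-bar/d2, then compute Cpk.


R_bar = (1.286 + 2.675 + 1.275 + 2.518 + 1.591) / 5 = 1.869
sigma = R_bar / d2 = 1.869 / 2.704 = 0.69119822
Cp = (USL - LSL)/(6*sigma) = (142.7 - 115.9)/(6*0.69119822) = 6.4622
Cpu = (142.7 - 121.82)/(3*0.69119822) = 10.0695
Cpl = (121.82 - 115.9)/(3*0.69119822) = 2.8549
Cpk = min(Cpu, Cpl) = 2.8549

2.8549


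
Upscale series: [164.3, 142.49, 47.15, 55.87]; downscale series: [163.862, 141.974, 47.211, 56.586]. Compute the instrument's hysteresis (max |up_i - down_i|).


|164.3 - 163.862| = 0.4380
|142.49 - 141.974| = 0.5160
|47.15 - 47.211| = 0.0610
|55.87 - 56.586| = 0.7160
hysteresis = max(diffs) = 0.7160

0.7160


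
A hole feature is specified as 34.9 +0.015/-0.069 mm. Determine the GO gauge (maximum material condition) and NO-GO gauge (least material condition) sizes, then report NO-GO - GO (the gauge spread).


GO = nominal - lower_tol (smallest hole = maximum material condition)
GO = 34.9 - 0.069 = 34.831
NO-GO = nominal + upper_tol (largest hole = least material condition)
NO-GO = 34.9 + 0.015 = 34.915
spread = NO-GO - GO = 34.915 - 34.831 = 0.0840

0.0840


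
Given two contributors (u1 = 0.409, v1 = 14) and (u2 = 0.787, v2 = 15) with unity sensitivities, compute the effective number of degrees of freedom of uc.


uc = sqrt(u1^2 + u2^2) = sqrt(0.409^2 + 0.787^2) = 0.88693292
v_eff = uc^4 / (u1^4/v1 + u2^4/v2)
= 0.88693292^4 / (0.409^4/14 + 0.787^4/15)
= 0.61881823 / 0.027573311
v_eff = 22.4427

22.4427


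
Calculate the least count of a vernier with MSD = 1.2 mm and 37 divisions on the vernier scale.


LC = MSD / n_div
= 1.2 / 37
= 0.0324

0.0324


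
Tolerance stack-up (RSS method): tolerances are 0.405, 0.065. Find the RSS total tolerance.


RSS = sqrt(0.405^2 + 0.065^2)
= sqrt(0.16825)
= 0.4102

0.4102


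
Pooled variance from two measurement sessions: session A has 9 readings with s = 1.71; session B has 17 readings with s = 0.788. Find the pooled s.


s_p = sqrt(((n1-1)*s1^2 + (n2-1)*s2^2) / (n1+n2-2))
numerator = (9-1)*1.71^2 + (17-1)*0.788^2 = 23.3928 + 9.935104 = 33.327904
denominator = 9 + 17 - 2 = 24
s_p^2 = 33.327904 / 24 = 1.3886627
s_p = sqrt(1.3886627) = 1.1784

1.1784


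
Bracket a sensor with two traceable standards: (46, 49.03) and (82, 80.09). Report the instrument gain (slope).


slope = (y2 - y1) / (x2 - x1)
= (80.09 - 49.03) / (82 - 46)
= 31.0600 / 36
= 0.8628

0.8628


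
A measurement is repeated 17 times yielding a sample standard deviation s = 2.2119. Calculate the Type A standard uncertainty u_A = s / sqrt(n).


u_A = s / sqrt(n)
u_A = 2.2119 / sqrt(17)
u_A = 2.2119 / 4.1231056
u_A = 0.5365

0.5365


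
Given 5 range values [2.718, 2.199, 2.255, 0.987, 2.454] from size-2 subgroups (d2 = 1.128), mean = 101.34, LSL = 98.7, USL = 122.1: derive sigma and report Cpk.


R_bar = (2.718 + 2.199 + 2.255 + 0.987 + 2.454) / 5 = 2.1226
sigma = R_bar / d2 = 2.1226 / 1.128 = 1.8817376
Cp = (USL - LSL)/(6*sigma) = (122.1 - 98.7)/(6*1.8817376) = 2.0726
Cpu = (122.1 - 101.34)/(3*1.8817376) = 3.6775
Cpl = (101.34 - 98.7)/(3*1.8817376) = 0.4677
Cpk = min(Cpu, Cpl) = 0.4677

0.4677


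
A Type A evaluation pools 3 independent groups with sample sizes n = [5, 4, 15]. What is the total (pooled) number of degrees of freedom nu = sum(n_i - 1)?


nu = sum_i (n_i - 1)
nu = ((5 - 1) + (4 - 1) + (15 - 1))
nu = 4 + 3 + 14
nu = 21

21


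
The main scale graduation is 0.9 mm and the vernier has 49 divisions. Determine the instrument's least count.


LC = MSD / n_div
= 0.9 / 49
= 0.0184

0.0184


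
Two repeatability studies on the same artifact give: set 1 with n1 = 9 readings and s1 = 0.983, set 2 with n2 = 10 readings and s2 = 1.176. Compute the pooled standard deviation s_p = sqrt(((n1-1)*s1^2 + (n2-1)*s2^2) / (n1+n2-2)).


s_p = sqrt(((n1-1)*s1^2 + (n2-1)*s2^2) / (n1+n2-2))
numerator = (9-1)*0.983^2 + (10-1)*1.176^2 = 7.730312 + 12.446784 = 20.177096
denominator = 9 + 10 - 2 = 17
s_p^2 = 20.177096 / 17 = 1.186888
s_p = sqrt(1.186888) = 1.0894

1.0894


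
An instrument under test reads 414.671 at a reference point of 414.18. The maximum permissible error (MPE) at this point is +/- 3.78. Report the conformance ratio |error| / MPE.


e = indication - reference = 414.671 - 414.18 = 0.4910
|e| = 0.4910
ratio = |e| / MPE = 0.4910 / 3.78
ratio = 0.1299

0.1299


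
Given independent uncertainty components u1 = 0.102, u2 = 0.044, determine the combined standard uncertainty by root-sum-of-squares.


uc = sqrt(0.102^2 + 0.044^2)
uc = sqrt(0.01234)
uc = 0.1111

0.1111


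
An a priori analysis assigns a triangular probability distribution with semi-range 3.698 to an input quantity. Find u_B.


u_B = half_width / sqrt(6)
u_B = 3.698 / 2.4494897
u_B = 1.5097

1.5097


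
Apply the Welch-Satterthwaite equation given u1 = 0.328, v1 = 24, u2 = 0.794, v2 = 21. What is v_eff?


uc = sqrt(u1^2 + u2^2) = sqrt(0.328^2 + 0.794^2) = 0.8590809
v_eff = uc^4 / (u1^4/v1 + u2^4/v2)
= 0.8590809^4 / (0.328^4/24 + 0.794^4/21)
= 0.54467351 / 0.019408432
v_eff = 28.0638

28.0638


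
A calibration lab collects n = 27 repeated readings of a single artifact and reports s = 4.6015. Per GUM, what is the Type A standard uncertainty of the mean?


u_A = s / sqrt(n)
u_A = 4.6015 / sqrt(27)
u_A = 4.6015 / 5.1961524
u_A = 0.8856

0.8856


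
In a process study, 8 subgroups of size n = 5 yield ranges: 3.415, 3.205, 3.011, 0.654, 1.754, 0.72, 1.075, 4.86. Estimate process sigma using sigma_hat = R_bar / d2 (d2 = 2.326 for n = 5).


R_bar = (3.415 + 3.205 + 3.011 + 0.654 + 1.754 + 0.72 + 1.075 + 4.86) / 8
R_bar = 18.694 / 8 = 2.33675
sigma_hat = R_bar / d2 = 2.33675 / 2.326 = 1.0046

1.0046


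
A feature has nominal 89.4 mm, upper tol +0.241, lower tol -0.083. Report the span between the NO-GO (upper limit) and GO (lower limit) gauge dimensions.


GO = nominal - lower_tol (smallest hole = maximum material condition)
GO = 89.4 - 0.083 = 89.317
NO-GO = nominal + upper_tol (largest hole = least material condition)
NO-GO = 89.4 + 0.241 = 89.641
spread = NO-GO - GO = 89.641 - 89.317 = 0.3240

0.3240


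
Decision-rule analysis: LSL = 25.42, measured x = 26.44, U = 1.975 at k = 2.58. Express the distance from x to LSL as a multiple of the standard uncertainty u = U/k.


u = U / k = 1.975 / 2.58 = 0.76550388
margin = |LSL - x| = |25.42 - 26.44| = 1.02
z = margin / u = 1.02 / 0.76550388
z = 1.3325

1.3325


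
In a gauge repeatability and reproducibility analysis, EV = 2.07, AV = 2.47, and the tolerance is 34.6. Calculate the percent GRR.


GRR = sqrt(EV^2 + AV^2) = sqrt(2.07^2 + 2.47^2) = 3.2227007
%GRR = GRR / tol * 100 = 3.2227007 / 34.6 * 100
%GRR = 9.3142

9.3142


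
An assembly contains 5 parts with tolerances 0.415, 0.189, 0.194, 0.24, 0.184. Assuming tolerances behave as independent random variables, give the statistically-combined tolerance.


RSS = sqrt(0.415^2 + 0.189^2 + 0.194^2 + 0.24^2 + 0.184^2)
= sqrt(0.337038)
= 0.5805

0.5805


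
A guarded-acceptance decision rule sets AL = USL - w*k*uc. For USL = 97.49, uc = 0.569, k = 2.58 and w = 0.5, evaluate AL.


U = k * uc = 2.58 * 0.569 = 1.46802
guard band g = w * U = 0.5 * 1.46802 = 0.73401
AL = USL - g = 97.49 - 0.73401
AL = 96.7560

96.7560


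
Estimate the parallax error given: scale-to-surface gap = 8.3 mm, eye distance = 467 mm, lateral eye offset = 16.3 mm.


error = h * offset / d
= 8.3 * 16.3 / 467
= 0.2897

0.2897


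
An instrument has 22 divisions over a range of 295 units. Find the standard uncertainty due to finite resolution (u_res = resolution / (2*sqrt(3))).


resolution = range / divisions
resolution = 295 / 22 = 13.409091
u_res = resolution / (2*sqrt(3))
u_res = 13.409091 / 3.4641016
u_res = 3.8709

3.8709


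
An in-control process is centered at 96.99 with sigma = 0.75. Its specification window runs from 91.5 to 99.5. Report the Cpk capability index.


Cpu = (USL - mean) / (3*sigma) = (99.5 - 96.99) / (3*0.75) = 1.1156
Cpl = (mean - LSL) / (3*sigma) = (96.99 - 91.5) / (3*0.75) = 2.4400
Cpk = min(Cpu, Cpl) = 1.1156

1.1156


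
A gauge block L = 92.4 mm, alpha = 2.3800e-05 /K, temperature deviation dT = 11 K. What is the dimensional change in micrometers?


dL = L * alpha * dT
= 92.4 * 2.3800e-05 * 11
= 0.0241903 mm
dL_um = 0.0241903 * 1000 = 24.1903 um

24.1903


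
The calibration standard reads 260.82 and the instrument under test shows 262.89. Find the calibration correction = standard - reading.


Correction = standard - reading
= 260.82 - 262.89
= -2.0700

-2.0700


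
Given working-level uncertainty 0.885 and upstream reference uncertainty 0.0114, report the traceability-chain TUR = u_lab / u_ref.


TUR = u_lab / u_ref
= 0.885 / 0.0114
= 77.6316

77.6316


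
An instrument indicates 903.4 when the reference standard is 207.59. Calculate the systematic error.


Systematic error = measured - true
= 903.4 - 207.59
= 695.8100

695.8100


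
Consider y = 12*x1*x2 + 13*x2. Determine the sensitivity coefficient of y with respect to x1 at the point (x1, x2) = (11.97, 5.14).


y = 12*x1*x2 + 13*x2
dy/dx1 = 12*x2
Evaluate at x2 = 5.14: c1 = 12 * 5.14
c1 = 61.6800

61.6800


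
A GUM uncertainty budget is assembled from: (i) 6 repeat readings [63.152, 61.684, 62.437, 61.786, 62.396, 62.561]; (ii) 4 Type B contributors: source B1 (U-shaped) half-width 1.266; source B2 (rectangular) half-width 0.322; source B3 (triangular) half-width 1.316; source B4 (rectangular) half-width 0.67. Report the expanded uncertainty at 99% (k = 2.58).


mean = (63.152 + 61.684 + 62.437 + 61.786 + 62.396 + 62.561) / 6 = 62.336
s = sqrt(sum((x - mean)^2)/(n-1)) = 0.53997889
u_A = s / sqrt(n) = 0.53997889 / sqrt(6) = 0.22044546
u_B1 = 1.266 / sqrt(2) = 0.89519718
u_B2 = 0.322 / sqrt(3) = 0.18590679
u_B3 = 1.316 / sqrt(6) = 0.53725475
u_B4 = 0.67 / sqrt(3) = 0.38682468
uc = sqrt(0.22044546^2 + 0.89519718^2 + 0.18590679^2 + 0.53725475^2 + 0.38682468^2) = 1.1501354
U = k * uc = 2.58 * 1.1501354
U = 2.9673

2.9673


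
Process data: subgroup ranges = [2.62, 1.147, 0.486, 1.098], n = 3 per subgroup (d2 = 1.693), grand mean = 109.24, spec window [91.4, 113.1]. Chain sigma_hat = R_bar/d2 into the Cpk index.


R_bar = (2.62 + 1.147 + 0.486 + 1.098) / 4 = 1.33775
sigma = R_bar / d2 = 1.33775 / 1.693 = 0.79016539
Cp = (USL - LSL)/(6*sigma) = (113.1 - 91.4)/(6*0.79016539) = 4.5771
Cpu = (113.1 - 109.24)/(3*0.79016539) = 1.6284
Cpl = (109.24 - 91.4)/(3*0.79016539) = 7.5259
Cpk = min(Cpu, Cpl) = 1.6284

1.6284


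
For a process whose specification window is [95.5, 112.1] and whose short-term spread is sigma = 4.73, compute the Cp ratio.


Cp = (USL - LSL) / (6 * sigma)
= (112.1 - 95.5) / (6 * 4.73)
= 16.6000 / 28.3800
= 0.5849

0.5849


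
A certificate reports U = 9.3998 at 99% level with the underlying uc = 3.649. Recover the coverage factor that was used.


k = U / uc
k = 9.3998 / 3.649
k = 2.576

2.576


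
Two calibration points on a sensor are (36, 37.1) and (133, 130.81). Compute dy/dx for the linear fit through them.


slope = (y2 - y1) / (x2 - x1)
= (130.81 - 37.1) / (133 - 36)
= 93.7100 / 97
= 0.9661

0.9661


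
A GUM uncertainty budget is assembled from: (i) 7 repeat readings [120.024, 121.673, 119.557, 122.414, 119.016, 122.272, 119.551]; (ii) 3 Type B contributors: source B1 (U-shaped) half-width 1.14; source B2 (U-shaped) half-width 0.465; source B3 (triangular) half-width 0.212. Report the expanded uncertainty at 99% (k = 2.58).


mean = (120.024 + 121.673 + 119.557 + 122.414 + 119.016 + 122.272 + 119.551) / 7 = 120.6438571
s = sqrt(sum((x - mean)^2)/(n-1)) = 1.4290514
u_A = s / sqrt(n) = 1.4290514 / sqrt(7) = 0.54013066
u_B1 = 1.14 / sqrt(2) = 0.80610173
u_B2 = 0.465 / sqrt(2) = 0.32880465
u_B3 = 0.212 / sqrt(6) = 0.086548638
uc = sqrt(0.54013066^2 + 0.80610173^2 + 0.32880465^2 + 0.086548638^2) = 1.0281752
U = k * uc = 2.58 * 1.0281752
U = 2.6527

2.6527


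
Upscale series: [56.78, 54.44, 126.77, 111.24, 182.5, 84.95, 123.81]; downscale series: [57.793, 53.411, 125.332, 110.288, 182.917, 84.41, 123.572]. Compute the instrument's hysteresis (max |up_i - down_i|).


|56.78 - 57.793| = 1.0130
|54.44 - 53.411| = 1.0290
|126.77 - 125.332| = 1.4380
|111.24 - 110.288| = 0.9520
|182.5 - 182.917| = 0.4170
|84.95 - 84.41| = 0.5400
|123.81 - 123.572| = 0.2380
hysteresis = max(diffs) = 1.4380

1.4380


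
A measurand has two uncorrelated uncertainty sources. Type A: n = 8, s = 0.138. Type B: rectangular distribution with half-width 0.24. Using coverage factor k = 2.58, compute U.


u_A = s / sqrt(n) = 0.138 / sqrt(8) = 0.048790368
u_B = half_width / sqrt(3) = 0.24 / sqrt(3) = 0.13856406
uc = sqrt(u_A^2 + u_B^2) = sqrt(0.048790368^2 + 0.13856406^2) = 0.14690302
U = k * uc = 2.58 * 0.14690302
U = 0.3790

0.3790


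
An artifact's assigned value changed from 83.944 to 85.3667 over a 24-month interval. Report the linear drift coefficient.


rate = (v2 - v1) / months
= (85.3667 - 83.944) / 24
= 1.4227 / 24
= 0.0593

0.0593


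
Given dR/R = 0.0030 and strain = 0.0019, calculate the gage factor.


GF = (dR/R) / epsilon
= 0.0030 / 0.0019
= 1.5789

1.5789


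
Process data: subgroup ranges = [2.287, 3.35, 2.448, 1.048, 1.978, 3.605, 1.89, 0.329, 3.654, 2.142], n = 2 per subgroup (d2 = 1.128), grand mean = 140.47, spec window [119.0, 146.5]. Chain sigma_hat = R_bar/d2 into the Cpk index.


R_bar = (2.287 + 3.35 + 2.448 + 1.048 + 1.978 + 3.605 + 1.89 + 0.329 + 3.654 + 2.142) / 10 = 2.2731
sigma = R_bar / d2 = 2.2731 / 1.128 = 2.0151596
Cp = (USL - LSL)/(6*sigma) = (146.5 - 119.0)/(6*2.0151596) = 2.2744
Cpu = (146.5 - 140.47)/(3*2.0151596) = 0.9974
Cpl = (140.47 - 119.0)/(3*2.0151596) = 3.5514
Cpk = min(Cpu, Cpl) = 0.9974

0.9974


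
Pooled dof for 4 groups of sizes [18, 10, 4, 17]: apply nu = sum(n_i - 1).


nu = sum_i (n_i - 1)
nu = ((18 - 1) + (10 - 1) + (4 - 1) + (17 - 1))
nu = 17 + 9 + 3 + 16
nu = 45

45


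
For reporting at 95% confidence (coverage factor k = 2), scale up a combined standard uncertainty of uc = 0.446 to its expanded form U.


U = k * uc
U = 2 * 0.446
U = 0.8920

0.8920


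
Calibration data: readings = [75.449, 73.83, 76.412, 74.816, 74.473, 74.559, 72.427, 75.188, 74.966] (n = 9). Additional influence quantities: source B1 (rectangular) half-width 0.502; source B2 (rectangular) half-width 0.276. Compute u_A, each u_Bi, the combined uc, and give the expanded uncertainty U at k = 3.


mean = (75.449 + 73.83 + 76.412 + 74.816 + 74.473 + 74.559 + 72.427 + 75.188 + 74.966) / 9 = 74.68
s = sqrt(sum((x - mean)^2)/(n-1)) = 1.10711
u_A = s / sqrt(n) = 1.10711 / sqrt(9) = 0.36903667
u_B1 = 0.502 / sqrt(3) = 0.28982984
u_B2 = 0.276 / sqrt(3) = 0.15934867
uc = sqrt(0.36903667^2 + 0.28982984^2 + 0.15934867^2) = 0.4955617
U = k * uc = 3 * 0.4955617
U = 1.4867

1.4867


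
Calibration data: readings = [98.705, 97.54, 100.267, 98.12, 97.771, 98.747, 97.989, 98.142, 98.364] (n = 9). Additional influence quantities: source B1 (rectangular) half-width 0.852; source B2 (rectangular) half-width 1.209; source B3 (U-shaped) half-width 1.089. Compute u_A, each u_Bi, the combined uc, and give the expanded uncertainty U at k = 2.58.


mean = (98.705 + 97.54 + 100.267 + 98.12 + 97.771 + 98.747 + 97.989 + 98.142 + 98.364) / 9 = 98.405
s = sqrt(sum((x - mean)^2)/(n-1)) = 0.80228736
u_A = s / sqrt(n) = 0.80228736 / sqrt(9) = 0.26742912
u_B1 = 0.852 / sqrt(3) = 0.49190243
u_B2 = 1.209 / sqrt(3) = 0.69801648
u_B3 = 1.089 / sqrt(2) = 0.77003928
uc = sqrt(0.26742912^2 + 0.49190243^2 + 0.69801648^2 + 0.77003928^2) = 1.1805396
U = k * uc = 2.58 * 1.1805396
U = 3.0458

3.0458


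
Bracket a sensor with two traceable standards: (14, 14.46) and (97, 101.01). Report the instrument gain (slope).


slope = (y2 - y1) / (x2 - x1)
= (101.01 - 14.46) / (97 - 14)
= 86.5500 / 83
= 1.0428

1.0428


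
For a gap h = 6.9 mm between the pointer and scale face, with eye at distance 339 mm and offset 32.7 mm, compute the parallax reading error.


error = h * offset / d
= 6.9 * 32.7 / 339
= 0.6656

0.6656


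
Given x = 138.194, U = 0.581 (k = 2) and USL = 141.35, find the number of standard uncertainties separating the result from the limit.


u = U / k = 0.581 / 2 = 0.2905
margin = |USL - x| = |141.35 - 138.194| = 3.156
z = margin / u = 3.156 / 0.2905
z = 10.8640

10.8640


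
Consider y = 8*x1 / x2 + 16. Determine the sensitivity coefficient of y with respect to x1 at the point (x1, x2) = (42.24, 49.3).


y = 8*x1 / x2 + 16
dy/dx1 = 8/x2
Evaluate at x2 = 49.3: c1 = 8 / 49.3
c1 = 0.1623

0.1623


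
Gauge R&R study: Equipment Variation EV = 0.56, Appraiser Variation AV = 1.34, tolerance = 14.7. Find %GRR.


GRR = sqrt(EV^2 + AV^2) = sqrt(0.56^2 + 1.34^2) = 1.4523085
%GRR = GRR / tol * 100 = 1.4523085 / 14.7 * 100
%GRR = 9.8796

9.8796


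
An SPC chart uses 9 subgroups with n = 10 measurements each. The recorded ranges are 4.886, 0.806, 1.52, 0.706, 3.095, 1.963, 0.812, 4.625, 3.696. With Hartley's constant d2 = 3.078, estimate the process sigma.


R_bar = (4.886 + 0.806 + 1.52 + 0.706 + 3.095 + 1.963 + 0.812 + 4.625 + 3.696) / 9
R_bar = 22.109 / 9 = 2.4565556
sigma_hat = R_bar / d2 = 2.4565556 / 3.078 = 0.7981

0.7981


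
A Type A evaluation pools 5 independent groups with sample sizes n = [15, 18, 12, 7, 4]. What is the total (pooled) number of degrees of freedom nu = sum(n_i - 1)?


nu = sum_i (n_i - 1)
nu = ((15 - 1) + (18 - 1) + (12 - 1) + (7 - 1) + (4 - 1))
nu = 14 + 17 + 11 + 6 + 3
nu = 51

51


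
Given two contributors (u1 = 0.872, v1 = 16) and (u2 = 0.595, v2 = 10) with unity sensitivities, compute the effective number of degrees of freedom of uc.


uc = sqrt(u1^2 + u2^2) = sqrt(0.872^2 + 0.595^2) = 1.0556557
v_eff = uc^4 / (u1^4/v1 + u2^4/v2)
= 1.0556557^4 / (0.872^4/16 + 0.595^4/10)
= 1.2419073 / 0.048669859
v_eff = 25.5170

25.5170


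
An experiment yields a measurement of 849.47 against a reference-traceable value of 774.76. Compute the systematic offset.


Systematic error = measured - true
= 849.47 - 774.76
= 74.7100

74.7100


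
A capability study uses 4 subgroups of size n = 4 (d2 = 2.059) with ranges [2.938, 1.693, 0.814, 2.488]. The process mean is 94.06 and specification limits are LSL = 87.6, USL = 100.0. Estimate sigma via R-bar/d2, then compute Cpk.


R_bar = (2.938 + 1.693 + 0.814 + 2.488) / 4 = 1.98325
sigma = R_bar / d2 = 1.98325 / 2.059 = 0.9632103
Cp = (USL - LSL)/(6*sigma) = (100.0 - 87.6)/(6*0.9632103) = 2.1456
Cpu = (100.0 - 94.06)/(3*0.9632103) = 2.0556
Cpl = (94.06 - 87.6)/(3*0.9632103) = 2.2356
Cpk = min(Cpu, Cpl) = 2.0556

2.0556


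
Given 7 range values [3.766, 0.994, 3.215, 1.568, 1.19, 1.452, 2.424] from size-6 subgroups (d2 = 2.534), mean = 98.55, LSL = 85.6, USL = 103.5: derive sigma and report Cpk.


R_bar = (3.766 + 0.994 + 3.215 + 1.568 + 1.19 + 1.452 + 2.424) / 7 = 2.087
sigma = R_bar / d2 = 2.087 / 2.534 = 0.82359905
Cp = (USL - LSL)/(6*sigma) = (103.5 - 85.6)/(6*0.82359905) = 3.6223
Cpu = (103.5 - 98.55)/(3*0.82359905) = 2.0034
Cpl = (98.55 - 85.6)/(3*0.82359905) = 5.2412
Cpk = min(Cpu, Cpl) = 2.0034

2.0034


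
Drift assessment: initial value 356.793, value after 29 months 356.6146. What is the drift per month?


rate = (v2 - v1) / months
= (356.6146 - 356.793) / 29
= -0.1784 / 29
= -0.0062

-0.0062


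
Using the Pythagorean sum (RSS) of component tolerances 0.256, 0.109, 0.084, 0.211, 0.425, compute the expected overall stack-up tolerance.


RSS = sqrt(0.256^2 + 0.109^2 + 0.084^2 + 0.211^2 + 0.425^2)
= sqrt(0.309619)
= 0.5564

0.5564


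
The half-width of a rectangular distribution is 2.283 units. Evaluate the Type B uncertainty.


u_B = half_width / sqrt(3)
u_B = 2.283 / 1.7320508
u_B = 1.3181

1.3181


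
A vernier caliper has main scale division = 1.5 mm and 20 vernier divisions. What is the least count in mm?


LC = MSD / n_div
= 1.5 / 20
= 0.0750

0.0750


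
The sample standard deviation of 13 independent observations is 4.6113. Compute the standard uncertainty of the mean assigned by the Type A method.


u_A = s / sqrt(n)
u_A = 4.6113 / sqrt(13)
u_A = 4.6113 / 3.6055513
u_A = 1.2789

1.2789


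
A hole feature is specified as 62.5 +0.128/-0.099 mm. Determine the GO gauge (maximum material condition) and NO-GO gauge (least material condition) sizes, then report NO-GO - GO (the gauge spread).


GO = nominal - lower_tol (smallest hole = maximum material condition)
GO = 62.5 - 0.099 = 62.401
NO-GO = nominal + upper_tol (largest hole = least material condition)
NO-GO = 62.5 + 0.128 = 62.628
spread = NO-GO - GO = 62.628 - 62.401 = 0.2270

0.2270


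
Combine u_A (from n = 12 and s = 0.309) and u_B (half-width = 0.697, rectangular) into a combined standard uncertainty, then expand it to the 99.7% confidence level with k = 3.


u_A = s / sqrt(n) = 0.309 / sqrt(12) = 0.089200617
u_B = half_width / sqrt(3) = 0.697 / sqrt(3) = 0.40241314
uc = sqrt(u_A^2 + u_B^2) = sqrt(0.089200617^2 + 0.40241314^2) = 0.41218089
U = k * uc = 3 * 0.41218089
U = 1.2365

1.2365


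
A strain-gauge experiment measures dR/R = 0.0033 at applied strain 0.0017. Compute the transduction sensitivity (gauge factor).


GF = (dR/R) / epsilon
= 0.0033 / 0.0017
= 1.9412

1.9412


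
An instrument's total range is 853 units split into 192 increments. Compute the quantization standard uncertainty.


resolution = range / divisions
resolution = 853 / 192 = 4.4427083
u_res = resolution / (2*sqrt(3))
u_res = 4.4427083 / 3.4641016
u_res = 1.2825

1.2825


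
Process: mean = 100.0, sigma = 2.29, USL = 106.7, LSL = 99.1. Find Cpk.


Cpu = (USL - mean) / (3*sigma) = (106.7 - 100.0) / (3*2.29) = 0.9753
Cpl = (mean - LSL) / (3*sigma) = (100.0 - 99.1) / (3*2.29) = 0.1310
Cpk = min(Cpu, Cpl) = 0.1310

0.1310


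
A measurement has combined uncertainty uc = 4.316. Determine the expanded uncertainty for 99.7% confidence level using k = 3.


U = k * uc
U = 3 * 4.316
U = 12.9480

12.9480


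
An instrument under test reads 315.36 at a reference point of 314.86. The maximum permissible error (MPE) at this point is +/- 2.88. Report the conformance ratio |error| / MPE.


e = indication - reference = 315.36 - 314.86 = 0.5000
|e| = 0.5000
ratio = |e| / MPE = 0.5000 / 2.88
ratio = 0.1736

0.1736


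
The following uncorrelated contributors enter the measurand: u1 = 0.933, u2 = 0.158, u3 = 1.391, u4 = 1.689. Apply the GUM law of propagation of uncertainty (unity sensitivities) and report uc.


uc = sqrt(0.933^2 + 0.158^2 + 1.391^2 + 1.689^2)
uc = sqrt(5.683055)
uc = 2.3839

2.3839


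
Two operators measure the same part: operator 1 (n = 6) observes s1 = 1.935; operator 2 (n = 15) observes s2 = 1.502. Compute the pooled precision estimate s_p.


s_p = sqrt(((n1-1)*s1^2 + (n2-1)*s2^2) / (n1+n2-2))
numerator = (6-1)*1.935^2 + (15-1)*1.502^2 = 18.721125 + 31.584056 = 50.305181
denominator = 6 + 15 - 2 = 19
s_p^2 = 50.305181 / 19 = 2.6476411
s_p = sqrt(2.6476411) = 1.6272

1.6272


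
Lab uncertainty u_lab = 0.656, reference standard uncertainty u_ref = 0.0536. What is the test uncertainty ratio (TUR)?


TUR = u_lab / u_ref
= 0.656 / 0.0536
= 12.2388

12.2388


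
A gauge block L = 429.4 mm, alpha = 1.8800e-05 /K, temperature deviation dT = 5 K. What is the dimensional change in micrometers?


dL = L * alpha * dT
= 429.4 * 1.8800e-05 * 5
= 0.0403636 mm
dL_um = 0.0403636 * 1000 = 40.3636 um

40.3636


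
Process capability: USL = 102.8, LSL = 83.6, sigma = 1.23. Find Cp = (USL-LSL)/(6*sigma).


Cp = (USL - LSL) / (6 * sigma)
= (102.8 - 83.6) / (6 * 1.23)
= 19.2000 / 7.3800
= 2.6016

2.6016


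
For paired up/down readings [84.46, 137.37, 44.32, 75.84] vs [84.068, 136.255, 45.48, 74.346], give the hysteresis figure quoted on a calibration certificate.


|84.46 - 84.068| = 0.3920
|137.37 - 136.255| = 1.1150
|44.32 - 45.48| = 1.1600
|75.84 - 74.346| = 1.4940
hysteresis = max(diffs) = 1.4940

1.4940


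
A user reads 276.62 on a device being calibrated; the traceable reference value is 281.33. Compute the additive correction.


Correction = standard - reading
= 281.33 - 276.62
= 4.7100

4.7100


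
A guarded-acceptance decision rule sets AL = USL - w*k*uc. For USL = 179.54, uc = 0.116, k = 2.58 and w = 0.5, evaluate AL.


U = k * uc = 2.58 * 0.116 = 0.29928
guard band g = w * U = 0.5 * 0.29928 = 0.14964
AL = USL - g = 179.54 - 0.14964
AL = 179.3904

179.3904


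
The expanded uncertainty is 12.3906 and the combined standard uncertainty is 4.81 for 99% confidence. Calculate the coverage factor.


k = U / uc
k = 12.3906 / 4.81
k = 2.576

2.576


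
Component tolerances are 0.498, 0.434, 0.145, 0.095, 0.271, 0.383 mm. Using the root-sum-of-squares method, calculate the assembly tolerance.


RSS = sqrt(0.498^2 + 0.434^2 + 0.145^2 + 0.095^2 + 0.271^2 + 0.383^2)
= sqrt(0.68654)
= 0.8286

0.8286


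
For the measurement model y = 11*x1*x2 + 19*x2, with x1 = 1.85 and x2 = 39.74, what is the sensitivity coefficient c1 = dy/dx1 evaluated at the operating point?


y = 11*x1*x2 + 19*x2
dy/dx1 = 11*x2
Evaluate at x2 = 39.74: c1 = 11 * 39.74
c1 = 437.1400

437.1400


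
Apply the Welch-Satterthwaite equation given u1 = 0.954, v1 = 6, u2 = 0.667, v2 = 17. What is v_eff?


uc = sqrt(u1^2 + u2^2) = sqrt(0.954^2 + 0.667^2) = 1.1640468
v_eff = uc^4 / (u1^4/v1 + u2^4/v2)
= 1.1640468^4 / (0.954^4/6 + 0.667^4/17)
= 1.8360384 / 0.14969457
v_eff = 12.2652

12.2652


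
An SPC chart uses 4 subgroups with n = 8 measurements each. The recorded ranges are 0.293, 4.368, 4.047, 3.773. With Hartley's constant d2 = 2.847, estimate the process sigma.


R_bar = (0.293 + 4.368 + 4.047 + 3.773) / 4
R_bar = 12.481 / 4 = 3.12025
sigma_hat = R_bar / d2 = 3.12025 / 2.847 = 1.0960

1.0960


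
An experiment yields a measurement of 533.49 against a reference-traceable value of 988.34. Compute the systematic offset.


Systematic error = measured - true
= 533.49 - 988.34
= -454.8500

-454.8500


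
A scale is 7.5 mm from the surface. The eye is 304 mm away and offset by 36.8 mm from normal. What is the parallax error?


error = h * offset / d
= 7.5 * 36.8 / 304
= 0.9079

0.9079


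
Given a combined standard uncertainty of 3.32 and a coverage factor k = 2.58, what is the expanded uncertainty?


U = k * uc
U = 2.58 * 3.32
U = 8.5656

8.5656


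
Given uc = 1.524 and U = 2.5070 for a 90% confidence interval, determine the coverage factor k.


k = U / uc
k = 2.5070 / 1.524
k = 1.645

1.645


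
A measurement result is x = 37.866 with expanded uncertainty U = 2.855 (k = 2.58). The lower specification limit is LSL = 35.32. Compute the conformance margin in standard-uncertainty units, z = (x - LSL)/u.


u = U / k = 2.855 / 2.58 = 1.1065891
margin = |LSL - x| = |35.32 - 37.866| = 2.546
z = margin / u = 2.546 / 1.1065891
z = 2.3008

2.3008


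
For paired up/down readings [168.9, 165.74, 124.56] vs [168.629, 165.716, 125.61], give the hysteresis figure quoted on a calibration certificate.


|168.9 - 168.629| = 0.2710
|165.74 - 165.716| = 0.0240
|124.56 - 125.61| = 1.0500
hysteresis = max(diffs) = 1.0500

1.0500


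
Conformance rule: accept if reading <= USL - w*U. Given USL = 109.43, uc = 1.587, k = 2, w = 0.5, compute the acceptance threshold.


U = k * uc = 2 * 1.587 = 3.174
guard band g = w * U = 0.5 * 3.174 = 1.587
AL = USL - g = 109.43 - 1.587
AL = 107.8430

107.8430


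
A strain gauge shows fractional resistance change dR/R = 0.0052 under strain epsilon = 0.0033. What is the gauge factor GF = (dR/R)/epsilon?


GF = (dR/R) / epsilon
= 0.0052 / 0.0033
= 1.5758

1.5758


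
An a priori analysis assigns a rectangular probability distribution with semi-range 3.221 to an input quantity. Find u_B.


u_B = half_width / sqrt(3)
u_B = 3.221 / 1.7320508
u_B = 1.8596

1.8596


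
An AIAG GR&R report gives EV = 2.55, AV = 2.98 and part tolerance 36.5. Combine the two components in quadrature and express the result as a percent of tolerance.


GRR = sqrt(EV^2 + AV^2) = sqrt(2.55^2 + 2.98^2) = 3.922104
%GRR = GRR / tol * 100 = 3.922104 / 36.5 * 100
%GRR = 10.7455

10.7455


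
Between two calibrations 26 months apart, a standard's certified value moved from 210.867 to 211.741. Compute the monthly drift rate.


rate = (v2 - v1) / months
= (211.741 - 210.867) / 26
= 0.8740 / 26
= 0.0336

0.0336


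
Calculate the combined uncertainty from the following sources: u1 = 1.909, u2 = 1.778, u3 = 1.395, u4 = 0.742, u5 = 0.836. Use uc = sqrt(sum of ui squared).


uc = sqrt(1.909^2 + 1.778^2 + 1.395^2 + 0.742^2 + 0.836^2)
uc = sqrt(10.00105)
uc = 3.1624

3.1624


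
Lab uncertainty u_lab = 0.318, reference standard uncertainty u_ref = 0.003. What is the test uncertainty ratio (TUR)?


TUR = u_lab / u_ref
= 0.318 / 0.003
= 106.0000

106.0000


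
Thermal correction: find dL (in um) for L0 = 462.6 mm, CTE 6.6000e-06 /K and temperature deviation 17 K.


dL = L * alpha * dT
= 462.6 * 6.6000e-06 * 17
= 0.0519037 mm
dL_um = 0.0519037 * 1000 = 51.9037 um

51.9037


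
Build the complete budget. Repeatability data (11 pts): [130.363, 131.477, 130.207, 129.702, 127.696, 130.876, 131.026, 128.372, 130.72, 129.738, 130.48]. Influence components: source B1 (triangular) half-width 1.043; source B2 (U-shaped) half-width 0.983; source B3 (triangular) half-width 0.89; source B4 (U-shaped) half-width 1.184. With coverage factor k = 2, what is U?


mean = (130.363 + 131.477 + 130.207 + 129.702 + 127.696 + 130.876 + 131.026 + 128.372 + 130.72 + 129.738 + 130.48) / 11 = 130.0597273
s = sqrt(sum((x - mean)^2)/(n-1)) = 1.1402634
u_A = s / sqrt(n) = 1.1402634 / sqrt(11) = 0.34380235
u_B1 = 1.043 / sqrt(6) = 0.42580297
u_B2 = 0.983 / sqrt(2) = 0.69508597
u_B3 = 0.89 / sqrt(6) = 0.36334098
u_B4 = 1.184 / sqrt(2) = 0.83721443
uc = sqrt(0.34380235^2 + 0.42580297^2 + 0.69508597^2 + 0.36334098^2 + 0.83721443^2) = 1.2710615
U = k * uc = 2 * 1.2710615
U = 2.5421

2.5421


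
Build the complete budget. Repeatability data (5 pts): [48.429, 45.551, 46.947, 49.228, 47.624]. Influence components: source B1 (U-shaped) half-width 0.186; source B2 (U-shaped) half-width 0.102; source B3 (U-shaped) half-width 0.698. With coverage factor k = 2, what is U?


mean = (48.429 + 45.551 + 46.947 + 49.228 + 47.624) / 5 = 47.5558
s = sqrt(sum((x - mean)^2)/(n-1)) = 1.4100747
u_A = s / sqrt(n) = 1.4100747 / sqrt(5) = 0.63060458
u_B1 = 0.186 / sqrt(2) = 0.13152186
u_B2 = 0.102 / sqrt(2) = 0.072124892
u_B3 = 0.698 / sqrt(2) = 0.49356053
uc = sqrt(0.63060458^2 + 0.13152186^2 + 0.072124892^2 + 0.49356053^2) = 0.81471721
U = k * uc = 2 * 0.81471721
U = 1.6294

1.6294


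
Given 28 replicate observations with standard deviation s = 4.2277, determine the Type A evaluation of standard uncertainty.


u_A = s / sqrt(n)
u_A = 4.2277 / sqrt(28)
u_A = 4.2277 / 5.2915026
u_A = 0.7990

0.7990


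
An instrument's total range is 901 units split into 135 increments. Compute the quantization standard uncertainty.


resolution = range / divisions
resolution = 901 / 135 = 6.6740741
u_res = resolution / (2*sqrt(3))
u_res = 6.6740741 / 3.4641016
u_res = 1.9266

1.9266


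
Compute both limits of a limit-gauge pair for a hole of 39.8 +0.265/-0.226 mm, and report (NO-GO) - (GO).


GO = nominal - lower_tol (smallest hole = maximum material condition)
GO = 39.8 - 0.226 = 39.574
NO-GO = nominal + upper_tol (largest hole = least material condition)
NO-GO = 39.8 + 0.265 = 40.065
spread = NO-GO - GO = 40.065 - 39.574 = 0.4910

0.4910


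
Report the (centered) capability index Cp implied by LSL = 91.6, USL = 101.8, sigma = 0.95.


Cp = (USL - LSL) / (6 * sigma)
= (101.8 - 91.6) / (6 * 0.95)
= 10.2000 / 5.7000
= 1.7895

1.7895


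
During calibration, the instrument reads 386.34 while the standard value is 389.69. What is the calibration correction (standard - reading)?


Correction = standard - reading
= 389.69 - 386.34
= 3.3500

3.3500


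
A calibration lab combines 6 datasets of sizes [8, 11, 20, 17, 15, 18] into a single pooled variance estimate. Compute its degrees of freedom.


nu = sum_i (n_i - 1)
nu = ((8 - 1) + (11 - 1) + (20 - 1) + (17 - 1) + (15 - 1) + (18 - 1))
nu = 7 + 10 + 19 + 16 + 14 + 17
nu = 83

83


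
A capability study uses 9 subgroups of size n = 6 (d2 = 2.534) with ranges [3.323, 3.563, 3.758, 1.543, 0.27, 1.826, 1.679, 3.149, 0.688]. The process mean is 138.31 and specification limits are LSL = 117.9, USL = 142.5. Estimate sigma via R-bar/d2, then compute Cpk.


R_bar = (3.323 + 3.563 + 3.758 + 1.543 + 0.27 + 1.826 + 1.679 + 3.149 + 0.688) / 9 = 2.1998889
sigma = R_bar / d2 = 2.1998889 / 2.534 = 0.86814874
Cp = (USL - LSL)/(6*sigma) = (142.5 - 117.9)/(6*0.86814874) = 4.7227
Cpu = (142.5 - 138.31)/(3*0.86814874) = 1.6088
Cpl = (138.31 - 117.9)/(3*0.86814874) = 7.8366
Cpk = min(Cpu, Cpl) = 1.6088

1.6088


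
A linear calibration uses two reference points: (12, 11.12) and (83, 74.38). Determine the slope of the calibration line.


slope = (y2 - y1) / (x2 - x1)
= (74.38 - 11.12) / (83 - 12)
= 63.2600 / 71
= 0.8910

0.8910
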